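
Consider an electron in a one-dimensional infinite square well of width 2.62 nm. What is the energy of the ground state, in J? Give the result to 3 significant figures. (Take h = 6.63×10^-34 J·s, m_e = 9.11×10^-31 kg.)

E_1 = 8.79×10^-21 J

For an infinite well E_n = n²h²/(8m_eL²), so E_1 = h²/(8m_eL²) = (6.63×10^-34)²/(8·9.11×10^-31·(2.62×10^-9 m)²) = 8.787×10^-21 J.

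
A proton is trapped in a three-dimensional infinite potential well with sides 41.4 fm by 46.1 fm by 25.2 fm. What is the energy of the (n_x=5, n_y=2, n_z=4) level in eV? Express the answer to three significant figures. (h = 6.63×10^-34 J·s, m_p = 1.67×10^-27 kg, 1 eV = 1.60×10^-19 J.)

E = 8.57×10^6 eV

For a 3D rectangular well E = (h²/8m_p)·Σ n_i²/L_i² = (6.63×10^-34)²/(8·1.67×10^-27) · [5²/(41.4 fm)² + 2²/(46.1 fm)² + 4²/(25.2 fm)²].
Evaluating gives E = 1.371×10^-12 J = 8.57×10^6 eV.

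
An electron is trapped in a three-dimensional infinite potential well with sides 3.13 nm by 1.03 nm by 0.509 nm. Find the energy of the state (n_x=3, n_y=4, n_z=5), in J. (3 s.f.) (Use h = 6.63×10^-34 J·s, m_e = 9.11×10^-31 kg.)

E = 6.79×10^-18 J

For a 3D rectangular well E = (h²/8m_e)·Σ n_i²/L_i² = (6.63×10^-34)²/(8·9.11×10^-31) · [3²/(3.13 nm)² + 4²/(1.03 nm)² + 5²/(0.509 nm)²].
Evaluating gives E = 6.79×10^-18 J.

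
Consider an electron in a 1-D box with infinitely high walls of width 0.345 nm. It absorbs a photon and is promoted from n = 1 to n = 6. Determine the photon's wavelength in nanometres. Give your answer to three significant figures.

E_1 = h²/(8m_eL²) = 5.062×10^-19 J, so ΔE = (6² − 1²)E_1 = 1.772×10^-17 J.
λ = hc/ΔE = (6.626×10^-34·2.998×10^8)/1.772×10^-17 = 1.12×10^-8 m = 11.2 nm.

λ = 11.2 nm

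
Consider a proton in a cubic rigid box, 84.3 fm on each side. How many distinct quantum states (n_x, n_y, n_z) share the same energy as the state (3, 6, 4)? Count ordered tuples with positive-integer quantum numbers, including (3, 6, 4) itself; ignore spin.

The level has n_x² + n_y² + n_z² = 61. The ordered positive-integer solutions are (3, 4, 6), (3, 6, 4), (4, 3, 6), (4, 6, 3), (6, 3, 4), (6, 4, 3).
That gives 6 states.

degeneracy = 6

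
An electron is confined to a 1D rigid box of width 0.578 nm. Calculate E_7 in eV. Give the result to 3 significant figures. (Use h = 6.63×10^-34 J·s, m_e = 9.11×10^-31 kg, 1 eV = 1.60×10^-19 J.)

For an infinite well E_n = n²h²/(8m_eL²), so E_1 = h²/(8m_eL²) = (6.63×10^-34)²/(8·9.11×10^-31·(5.78×10^-10 m)²) = 1.805×10^-19 J.
Then E_7 = 7²·E_1 = 49·1.805×10^-19 J = 8.844×10^-18 J.
Converting, E_7 = 8.844×10^-18 J / (1.60×10^-19 J/eV) = 55.3 eV.

E_7 = 55.3 eV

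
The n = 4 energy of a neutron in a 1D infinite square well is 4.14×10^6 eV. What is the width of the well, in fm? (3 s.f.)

From E_n = n²h²/(8m_nL²), L = n·h/√(8m_nE_n).
E_4 = 4.14×10^6 eV = 6.632×10^-13 J, so L = 4·6.626×10^-34/√(8·1.675×10^-27·6.632×10^-13) = 2.81×10^-14 m = 28.1 fm.

L = 28.1 fm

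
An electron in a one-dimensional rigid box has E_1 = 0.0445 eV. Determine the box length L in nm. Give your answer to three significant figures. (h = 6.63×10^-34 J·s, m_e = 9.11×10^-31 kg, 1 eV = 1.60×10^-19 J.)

L = 2.91 nm

From E_n = n²h²/(8m_eL²), L = n·h/√(8m_eE_n).
E_1 = 0.0445 eV = 7.120×10^-21 J, so L = 1·6.63×10^-34/√(8·9.11×10^-31·7.120×10^-21) = 2.91×10^-9 m = 2.91 nm.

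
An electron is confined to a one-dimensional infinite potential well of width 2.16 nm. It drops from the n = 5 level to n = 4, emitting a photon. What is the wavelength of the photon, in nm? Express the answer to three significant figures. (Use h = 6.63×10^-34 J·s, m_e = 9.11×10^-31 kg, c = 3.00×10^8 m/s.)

λ = 1.71×10^3 nm

E_1 = h²/(8m_eL²) = 1.293×10^-20 J, so ΔE = (5² − 4²)E_1 = 1.164×10^-19 J.
λ = hc/ΔE = (6.63×10^-34·3.00×10^8)/1.164×10^-19 = 1.71×10^-6 m = 1.71×10^3 nm.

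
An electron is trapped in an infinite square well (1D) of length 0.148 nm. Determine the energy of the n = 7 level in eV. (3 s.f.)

For an infinite well E_n = n²h²/(8m_eL²), so E_1 = h²/(8m_eL²) = (6.626×10^-34)²/(8·9.109×10^-31·(1.48×10^-10 m)²) = 2.751×10^-18 J.
Then E_7 = 7²·E_1 = 49·2.751×10^-18 J = 1.348×10^-16 J.
Converting, E_7 = 1.348×10^-16 J / (1.602×10^-19 J/eV) = 841 eV.

E_7 = 841 eV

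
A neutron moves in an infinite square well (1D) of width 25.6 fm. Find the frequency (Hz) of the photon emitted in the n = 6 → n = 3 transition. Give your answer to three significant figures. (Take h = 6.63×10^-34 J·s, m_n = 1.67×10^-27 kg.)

E_1 = h²/(8m_nL²) = 5.020×10^-14 J and ΔE = (6² − 3²)E_1 = 1.355×10^-12 J.
f = ΔE/h = 1.355×10^-12/6.63×10^-34 = 2.04×10^21 Hz.

f = 2.04×10^21 Hz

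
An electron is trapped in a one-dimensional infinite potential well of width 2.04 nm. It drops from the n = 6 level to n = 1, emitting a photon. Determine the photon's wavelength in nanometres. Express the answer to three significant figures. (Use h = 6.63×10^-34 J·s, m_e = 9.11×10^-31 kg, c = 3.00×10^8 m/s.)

λ = 392 nm

E_1 = h²/(8m_eL²) = 1.449×10^-20 J, so ΔE = (6² − 1²)E_1 = 5.072×10^-19 J.
λ = hc/ΔE = (6.63×10^-34·3.00×10^8)/5.072×10^-19 = 3.92×10^-7 m = 392 nm.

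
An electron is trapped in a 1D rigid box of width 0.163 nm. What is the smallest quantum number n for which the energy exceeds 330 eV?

E_1 = h²/(8m_eL²) = 2.268×10^-18 J = 14.16 eV.
Need n² > 330/14.16 = 23.31, i.e. n > 4.828.
The smallest integer satisfying this is n = 5.

n = 5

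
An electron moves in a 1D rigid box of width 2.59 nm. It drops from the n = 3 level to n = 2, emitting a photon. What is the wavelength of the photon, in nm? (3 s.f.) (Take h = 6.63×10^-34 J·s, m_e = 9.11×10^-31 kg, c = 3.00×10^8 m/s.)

E_1 = h²/(8m_eL²) = 8.991×10^-21 J, so ΔE = (3² − 2²)E_1 = 4.495×10^-20 J.
λ = hc/ΔE = (6.63×10^-34·3.00×10^8)/4.495×10^-20 = 4.42×10^-6 m = 4.42×10^3 nm.

λ = 4.42×10^3 nm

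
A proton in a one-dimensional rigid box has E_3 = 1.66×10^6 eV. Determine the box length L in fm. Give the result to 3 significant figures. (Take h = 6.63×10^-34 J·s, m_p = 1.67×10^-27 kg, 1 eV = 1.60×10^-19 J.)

L = 33.4 fm

From E_n = n²h²/(8m_pL²), L = n·h/√(8m_pE_n).
E_3 = 1.66×10^6 eV = 2.656×10^-13 J, so L = 3·6.63×10^-34/√(8·1.67×10^-27·2.656×10^-13) = 3.34×10^-14 m = 33.4 fm.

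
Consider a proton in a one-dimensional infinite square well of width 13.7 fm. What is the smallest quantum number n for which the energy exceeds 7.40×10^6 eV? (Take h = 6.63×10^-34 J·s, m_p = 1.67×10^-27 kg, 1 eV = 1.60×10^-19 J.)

E_1 = h²/(8m_pL²) = 1.753×10^-13 J = 1.096×10^6 eV.
Need n² > 7.40×10^6/1.096×10^6 = 6.752, i.e. n > 2.598.
The smallest integer satisfying this is n = 3.

n = 3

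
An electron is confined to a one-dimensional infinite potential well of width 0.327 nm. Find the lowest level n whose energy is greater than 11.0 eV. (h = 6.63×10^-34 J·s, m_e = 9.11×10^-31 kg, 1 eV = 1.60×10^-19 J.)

E_1 = h²/(8m_eL²) = 5.641×10^-19 J = 3.526 eV.
Need n² > 11.0/3.526 = 3.120, i.e. n > 1.766.
The smallest integer satisfying this is n = 2.

n = 2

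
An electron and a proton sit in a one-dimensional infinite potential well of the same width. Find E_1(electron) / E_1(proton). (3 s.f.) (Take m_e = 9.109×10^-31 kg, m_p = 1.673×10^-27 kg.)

1.84×10^3

E_n ∝ 1/m at fixed n and L, so the ratio is m_p/m_e = 1.673×10^-27/9.109×10^-31 = 1.84×10^3.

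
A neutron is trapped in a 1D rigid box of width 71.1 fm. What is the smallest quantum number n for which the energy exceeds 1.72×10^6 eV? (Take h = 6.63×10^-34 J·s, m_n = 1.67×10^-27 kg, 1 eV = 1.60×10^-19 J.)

E_1 = h²/(8m_nL²) = 6.509×10^-15 J = 4.068×10^4 eV.
Need n² > 1.72×10^6/4.068×10^4 = 42.28, i.e. n > 6.502.
The smallest integer satisfying this is n = 7.

n = 7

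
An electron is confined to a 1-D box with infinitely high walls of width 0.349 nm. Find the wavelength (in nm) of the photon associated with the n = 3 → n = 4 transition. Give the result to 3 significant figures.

λ = 57.4 nm

E_1 = h²/(8m_eL²) = 4.946×10^-19 J, so ΔE = (4² − 3²)E_1 = 3.462×10^-18 J.
λ = hc/ΔE = (6.626×10^-34·2.998×10^8)/3.462×10^-18 = 5.74×10^-8 m = 57.4 nm.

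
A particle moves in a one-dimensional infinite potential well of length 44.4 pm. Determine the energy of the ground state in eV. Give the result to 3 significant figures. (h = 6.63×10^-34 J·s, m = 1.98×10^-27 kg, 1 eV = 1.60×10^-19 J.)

E_1 = 0.0880 eV

For an infinite well E_n = n²h²/(8mL²), so E_1 = h²/(8mL²) = (6.63×10^-34)²/(8·1.98×10^-27·(4.44×10^-11 m)²) = 1.408×10^-20 J.
Converting, E_1 = 1.408×10^-20 J / (1.60×10^-19 J/eV) = 0.0880 eV.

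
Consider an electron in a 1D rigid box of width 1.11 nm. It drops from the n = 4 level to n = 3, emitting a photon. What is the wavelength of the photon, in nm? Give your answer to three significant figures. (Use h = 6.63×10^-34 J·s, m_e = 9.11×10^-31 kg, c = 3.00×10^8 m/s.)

λ = 580 nm

E_1 = h²/(8m_eL²) = 4.895×10^-20 J, so ΔE = (4² − 3²)E_1 = 3.427×10^-19 J.
λ = hc/ΔE = (6.63×10^-34·3.00×10^8)/3.427×10^-19 = 5.80×10^-7 m = 580 nm.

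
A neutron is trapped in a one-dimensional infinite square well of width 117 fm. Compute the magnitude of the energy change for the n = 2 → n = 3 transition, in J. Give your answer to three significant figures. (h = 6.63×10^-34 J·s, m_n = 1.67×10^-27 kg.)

|ΔE| = 1.20×10^-14 J

E_1 = h²/(8m_nL²) = 2.404×10^-15 J.
|ΔE| = |2² − 3²|·E_1 = 5·2.404×10^-15 J = 1.20×10^-14 J.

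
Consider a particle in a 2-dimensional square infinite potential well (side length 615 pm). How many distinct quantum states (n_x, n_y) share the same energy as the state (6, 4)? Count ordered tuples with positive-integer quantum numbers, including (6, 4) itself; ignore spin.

degeneracy = 2

The level has n_x² + n_y² = 52. The ordered positive-integer solutions are (4, 6), (6, 4).
That gives 2 states.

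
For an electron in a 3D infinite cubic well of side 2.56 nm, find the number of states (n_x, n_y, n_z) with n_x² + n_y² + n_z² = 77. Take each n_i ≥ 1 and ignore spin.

The level has n_x² + n_y² + n_z² = 77. The ordered positive-integer solutions are (2, 3, 8), (2, 8, 3), (3, 2, 8), (3, 8, 2), (4, 5, 6), (4, 6, 5), (5, 4, 6), (5, 6, 4), (6, 4, 5), (6, 5, 4), (8, 2, 3), (8, 3, 2).
That gives 12 states.

degeneracy = 12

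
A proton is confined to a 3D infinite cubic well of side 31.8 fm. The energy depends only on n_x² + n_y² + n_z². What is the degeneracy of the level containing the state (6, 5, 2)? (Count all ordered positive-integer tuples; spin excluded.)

degeneracy = 6

The level has n_x² + n_y² + n_z² = 65. The ordered positive-integer solutions are (2, 5, 6), (2, 6, 5), (5, 2, 6), (5, 6, 2), (6, 2, 5), (6, 5, 2).
That gives 6 states.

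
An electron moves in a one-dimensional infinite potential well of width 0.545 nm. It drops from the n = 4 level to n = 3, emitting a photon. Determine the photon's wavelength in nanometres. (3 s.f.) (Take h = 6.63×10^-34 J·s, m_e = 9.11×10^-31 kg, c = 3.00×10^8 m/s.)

λ = 140 nm

E_1 = h²/(8m_eL²) = 2.031×10^-19 J, so ΔE = (4² − 3²)E_1 = 1.422×10^-18 J.
λ = hc/ΔE = (6.63×10^-34·3.00×10^8)/1.422×10^-18 = 1.40×10^-7 m = 140 nm.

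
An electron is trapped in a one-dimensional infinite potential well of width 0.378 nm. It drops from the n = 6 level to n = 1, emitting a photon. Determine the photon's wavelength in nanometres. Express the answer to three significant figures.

E_1 = h²/(8m_eL²) = 4.217×10^-19 J, so ΔE = (6² − 1²)E_1 = 1.476×10^-17 J.
λ = hc/ΔE = (6.626×10^-34·2.998×10^8)/1.476×10^-17 = 1.35×10^-8 m = 13.5 nm.

λ = 13.5 nm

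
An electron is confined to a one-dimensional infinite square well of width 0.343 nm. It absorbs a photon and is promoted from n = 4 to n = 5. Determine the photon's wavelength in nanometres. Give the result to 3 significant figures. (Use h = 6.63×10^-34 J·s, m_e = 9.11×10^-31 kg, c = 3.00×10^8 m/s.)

E_1 = h²/(8m_eL²) = 5.127×10^-19 J, so ΔE = (5² − 4²)E_1 = 4.614×10^-18 J.
λ = hc/ΔE = (6.63×10^-34·3.00×10^8)/4.614×10^-18 = 4.31×10^-8 m = 43.1 nm.

λ = 43.1 nm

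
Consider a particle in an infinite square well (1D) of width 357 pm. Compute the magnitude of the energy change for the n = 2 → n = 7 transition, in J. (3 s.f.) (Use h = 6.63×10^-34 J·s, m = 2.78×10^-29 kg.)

E_1 = h²/(8mL²) = 1.551×10^-20 J.
|ΔE| = |2² − 7²|·E_1 = 45·1.551×10^-20 J = 6.98×10^-19 J.

|ΔE| = 6.98×10^-19 J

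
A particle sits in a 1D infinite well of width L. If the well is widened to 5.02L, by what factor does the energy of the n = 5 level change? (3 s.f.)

E_n ∝ 1/L², so the energy scales by 1/5.02² = 0.0397.

0.0397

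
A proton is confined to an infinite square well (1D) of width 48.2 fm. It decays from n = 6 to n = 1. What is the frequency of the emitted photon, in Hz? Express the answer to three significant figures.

f = 7.46×10^20 Hz

E_1 = h²/(8m_pL²) = 1.412×10^-14 J and ΔE = (6² − 1²)E_1 = 4.942×10^-13 J.
f = ΔE/h = 4.942×10^-13/6.626×10^-34 = 7.46×10^20 Hz.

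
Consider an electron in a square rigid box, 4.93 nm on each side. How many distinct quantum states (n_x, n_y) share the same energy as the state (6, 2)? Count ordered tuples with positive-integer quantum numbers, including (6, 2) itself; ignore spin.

degeneracy = 2

The level has n_x² + n_y² = 40. The ordered positive-integer solutions are (2, 6), (6, 2).
That gives 2 states.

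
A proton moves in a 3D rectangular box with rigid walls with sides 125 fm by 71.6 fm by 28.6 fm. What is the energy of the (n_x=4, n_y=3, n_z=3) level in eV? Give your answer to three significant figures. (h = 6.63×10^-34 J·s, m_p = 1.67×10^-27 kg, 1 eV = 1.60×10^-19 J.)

E = 2.83×10^6 eV

For a 3D rectangular well E = (h²/8m_p)·Σ n_i²/L_i² = (6.63×10^-34)²/(8·1.67×10^-27) · [4²/(125 fm)² + 3²/(71.6 fm)² + 3²/(28.6 fm)²].
Evaluating gives E = 4.535×10^-13 J = 2.83×10^6 eV.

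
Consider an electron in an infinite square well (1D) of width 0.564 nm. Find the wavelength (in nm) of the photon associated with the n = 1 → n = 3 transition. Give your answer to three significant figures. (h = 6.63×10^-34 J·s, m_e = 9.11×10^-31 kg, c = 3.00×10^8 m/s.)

λ = 131 nm

E_1 = h²/(8m_eL²) = 1.896×10^-19 J, so ΔE = (3² − 1²)E_1 = 1.517×10^-18 J.
λ = hc/ΔE = (6.63×10^-34·3.00×10^8)/1.517×10^-18 = 1.31×10^-7 m = 131 nm.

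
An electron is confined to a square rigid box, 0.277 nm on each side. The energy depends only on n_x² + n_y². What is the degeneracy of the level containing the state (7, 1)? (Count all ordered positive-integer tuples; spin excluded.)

The level has n_x² + n_y² = 50. The ordered positive-integer solutions are (1, 7), (5, 5), (7, 1).
That gives 3 states.

degeneracy = 3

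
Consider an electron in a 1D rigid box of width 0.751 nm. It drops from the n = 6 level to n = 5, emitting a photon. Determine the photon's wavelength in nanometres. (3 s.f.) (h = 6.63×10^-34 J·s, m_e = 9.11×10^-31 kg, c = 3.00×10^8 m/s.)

λ = 169 nm

E_1 = h²/(8m_eL²) = 1.069×10^-19 J, so ΔE = (6² − 5²)E_1 = 1.176×10^-18 J.
λ = hc/ΔE = (6.63×10^-34·3.00×10^8)/1.176×10^-18 = 1.69×10^-7 m = 169 nm.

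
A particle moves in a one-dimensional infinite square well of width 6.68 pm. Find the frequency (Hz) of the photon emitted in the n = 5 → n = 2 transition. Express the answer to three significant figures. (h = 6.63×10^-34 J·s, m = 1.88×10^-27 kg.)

E_1 = h²/(8mL²) = 6.550×10^-19 J and ΔE = (5² − 2²)E_1 = 1.375×10^-17 J.
f = ΔE/h = 1.375×10^-17/6.63×10^-34 = 2.07×10^16 Hz.

f = 2.07×10^16 Hz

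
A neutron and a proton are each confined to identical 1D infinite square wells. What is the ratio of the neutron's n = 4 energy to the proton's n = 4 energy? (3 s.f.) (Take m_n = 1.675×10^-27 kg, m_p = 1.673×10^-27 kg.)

0.999

E_n ∝ 1/m at fixed n and L, so the ratio is m_p/m_n = 1.673×10^-27/1.675×10^-27 = 0.999.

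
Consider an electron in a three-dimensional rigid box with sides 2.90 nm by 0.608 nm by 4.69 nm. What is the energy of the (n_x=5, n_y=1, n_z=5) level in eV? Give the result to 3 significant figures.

For a 3D rectangular well E = (h²/8m_e)·Σ n_i²/L_i² = (6.626×10^-34)²/(8·9.109×10^-31) · [5²/(2.90 nm)² + 1²/(0.608 nm)² + 5²/(4.69 nm)²].
Evaluating gives E = 4.106×10^-19 J = 2.56 eV.

E = 2.56 eV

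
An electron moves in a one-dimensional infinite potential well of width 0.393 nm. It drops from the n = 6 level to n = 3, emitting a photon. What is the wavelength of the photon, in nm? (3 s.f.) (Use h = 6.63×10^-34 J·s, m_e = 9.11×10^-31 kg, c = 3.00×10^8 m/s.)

λ = 18.9 nm

E_1 = h²/(8m_eL²) = 3.905×10^-19 J, so ΔE = (6² − 3²)E_1 = 1.054×10^-17 J.
λ = hc/ΔE = (6.63×10^-34·3.00×10^8)/1.054×10^-17 = 1.89×10^-8 m = 18.9 nm.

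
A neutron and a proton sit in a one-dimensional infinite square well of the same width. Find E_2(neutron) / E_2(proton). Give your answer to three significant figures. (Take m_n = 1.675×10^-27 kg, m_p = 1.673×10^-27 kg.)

0.999

E_n ∝ 1/m at fixed n and L, so the ratio is m_p/m_n = 1.673×10^-27/1.675×10^-27 = 0.999.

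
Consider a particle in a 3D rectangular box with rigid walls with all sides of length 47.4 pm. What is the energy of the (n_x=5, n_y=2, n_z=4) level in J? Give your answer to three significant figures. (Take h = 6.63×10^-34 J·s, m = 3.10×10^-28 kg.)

E = 3.55×10^-18 J

For a 3D rectangular well E = (h²/8m)·Σ n_i²/L_i² = (6.63×10^-34)²/(8·3.10×10^-28) · [5²/(47.4 pm)² + 2²/(47.4 pm)² + 4²/(47.4 pm)²].
Evaluating gives E = 3.55×10^-18 J.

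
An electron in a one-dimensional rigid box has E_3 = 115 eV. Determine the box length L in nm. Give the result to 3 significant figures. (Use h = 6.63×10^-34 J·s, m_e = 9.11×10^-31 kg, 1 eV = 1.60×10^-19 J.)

From E_n = n²h²/(8m_eL²), L = n·h/√(8m_eE_n).
E_3 = 115 eV = 1.840×10^-17 J, so L = 3·6.63×10^-34/√(8·9.11×10^-31·1.840×10^-17) = 1.72×10^-10 m = 0.172 nm.

L = 0.172 nm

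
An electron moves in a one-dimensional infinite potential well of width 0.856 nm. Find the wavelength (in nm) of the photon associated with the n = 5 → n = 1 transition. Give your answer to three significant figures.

λ = 101 nm

E_1 = h²/(8m_eL²) = 8.222×10^-20 J, so ΔE = (5² − 1²)E_1 = 1.973×10^-18 J.
λ = hc/ΔE = (6.626×10^-34·2.998×10^8)/1.973×10^-18 = 1.01×10^-7 m = 101 nm.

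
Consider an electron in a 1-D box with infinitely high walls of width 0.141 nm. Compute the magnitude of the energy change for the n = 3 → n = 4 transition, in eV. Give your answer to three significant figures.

|ΔE| = 132 eV

E_1 = h²/(8m_eL²) = 3.030×10^-18 J.
|ΔE| = |3² − 4²|·E_1 = 7·3.030×10^-18 J = 2.121×10^-17 J = 132 eV.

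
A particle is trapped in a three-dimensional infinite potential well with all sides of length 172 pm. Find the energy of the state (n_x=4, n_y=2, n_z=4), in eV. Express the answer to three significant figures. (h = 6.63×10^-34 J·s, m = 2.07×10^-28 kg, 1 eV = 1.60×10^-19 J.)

E = 2.02 eV

For a 3D rectangular well E = (h²/8m)·Σ n_i²/L_i² = (6.63×10^-34)²/(8·2.07×10^-28) · [4²/(172 pm)² + 2²/(172 pm)² + 4²/(172 pm)²].
Evaluating gives E = 3.230×10^-19 J = 2.02 eV.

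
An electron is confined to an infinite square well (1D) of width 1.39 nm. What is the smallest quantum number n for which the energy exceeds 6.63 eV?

E_1 = h²/(8m_eL²) = 3.118×10^-20 J = 0.1946 eV.
Need n² > 6.63/0.1946 = 34.07, i.e. n > 5.837.
The smallest integer satisfying this is n = 6.

n = 6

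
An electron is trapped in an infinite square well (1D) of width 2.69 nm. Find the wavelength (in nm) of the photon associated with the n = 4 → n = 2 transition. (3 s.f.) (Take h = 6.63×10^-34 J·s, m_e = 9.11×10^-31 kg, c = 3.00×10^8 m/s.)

E_1 = h²/(8m_eL²) = 8.335×10^-21 J, so ΔE = (4² − 2²)E_1 = 1.000×10^-19 J.
λ = hc/ΔE = (6.63×10^-34·3.00×10^8)/1.000×10^-19 = 1.99×10^-6 m = 1.99×10^3 nm.

λ = 1.99×10^3 nm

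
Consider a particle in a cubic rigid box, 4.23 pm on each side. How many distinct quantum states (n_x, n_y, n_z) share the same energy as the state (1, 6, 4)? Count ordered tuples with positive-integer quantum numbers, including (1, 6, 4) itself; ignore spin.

The level has n_x² + n_y² + n_z² = 53. The ordered positive-integer solutions are (1, 4, 6), (1, 6, 4), (4, 1, 6), (4, 6, 1), (6, 1, 4), (6, 4, 1).
That gives 6 states.

degeneracy = 6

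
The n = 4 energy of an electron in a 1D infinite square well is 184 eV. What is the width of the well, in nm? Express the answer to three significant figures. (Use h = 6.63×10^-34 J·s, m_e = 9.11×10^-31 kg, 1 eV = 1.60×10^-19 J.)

L = 0.181 nm

From E_n = n²h²/(8m_eL²), L = n·h/√(8m_eE_n).
E_4 = 184 eV = 2.944×10^-17 J, so L = 4·6.63×10^-34/√(8·9.11×10^-31·2.944×10^-17) = 1.81×10^-10 m = 0.181 nm.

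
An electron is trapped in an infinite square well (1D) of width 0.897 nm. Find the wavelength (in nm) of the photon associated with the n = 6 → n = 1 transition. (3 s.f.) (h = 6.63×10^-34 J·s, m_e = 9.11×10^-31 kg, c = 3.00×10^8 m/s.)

E_1 = h²/(8m_eL²) = 7.496×10^-20 J, so ΔE = (6² − 1²)E_1 = 2.624×10^-18 J.
λ = hc/ΔE = (6.63×10^-34·3.00×10^8)/2.624×10^-18 = 7.58×10^-8 m = 75.8 nm.

λ = 75.8 nm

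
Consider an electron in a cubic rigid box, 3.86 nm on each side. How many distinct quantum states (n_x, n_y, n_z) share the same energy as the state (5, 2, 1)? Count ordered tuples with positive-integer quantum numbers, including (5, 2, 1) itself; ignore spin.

degeneracy = 6

The level has n_x² + n_y² + n_z² = 30. The ordered positive-integer solutions are (1, 2, 5), (1, 5, 2), (2, 1, 5), (2, 5, 1), (5, 1, 2), (5, 2, 1).
That gives 6 states.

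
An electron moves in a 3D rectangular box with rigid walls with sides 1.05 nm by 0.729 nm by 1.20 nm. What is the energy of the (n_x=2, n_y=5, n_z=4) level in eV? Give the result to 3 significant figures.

For a 3D rectangular well E = (h²/8m_e)·Σ n_i²/L_i² = (6.626×10^-34)²/(8·9.109×10^-31) · [2²/(1.05 nm)² + 5²/(0.729 nm)² + 4²/(1.20 nm)²].
Evaluating gives E = 3.722×10^-18 J = 23.2 eV.

E = 23.2 eV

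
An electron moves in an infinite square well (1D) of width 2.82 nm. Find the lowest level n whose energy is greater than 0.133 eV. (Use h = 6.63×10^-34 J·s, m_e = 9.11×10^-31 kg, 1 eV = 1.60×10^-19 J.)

n = 2

E_1 = h²/(8m_eL²) = 7.584×10^-21 J = 0.04740 eV.
Need n² > 0.133/0.04740 = 2.806, i.e. n > 1.675.
The smallest integer satisfying this is n = 2.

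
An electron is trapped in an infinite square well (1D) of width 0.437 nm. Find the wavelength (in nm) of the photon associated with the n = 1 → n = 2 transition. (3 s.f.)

E_1 = h²/(8m_eL²) = 3.155×10^-19 J, so ΔE = (2² − 1²)E_1 = 9.465×10^-19 J.
λ = hc/ΔE = (6.626×10^-34·2.998×10^8)/9.465×10^-19 = 2.10×10^-7 m = 210 nm.

λ = 210 nm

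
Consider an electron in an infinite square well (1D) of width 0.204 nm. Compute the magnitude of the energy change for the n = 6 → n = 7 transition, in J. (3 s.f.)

E_1 = h²/(8m_eL²) = 1.448×10^-18 J.
|ΔE| = |6² − 7²|·E_1 = 13·1.448×10^-18 J = 1.88×10^-17 J.

|ΔE| = 1.88×10^-17 J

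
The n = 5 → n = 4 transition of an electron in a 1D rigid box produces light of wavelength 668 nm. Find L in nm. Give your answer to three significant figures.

The photon carries ΔE = hc/λ = 6.626×10^-34·2.998×10^8/6.68×10^-7 m = 2.974×10^-19 J.
Since ΔE = (5² − 4²)E_1, E_1 = 3.304×10^-20 J, and L = h/√(8m_eE_1) = 1.35×10^-9 m = 1.35 nm.

L = 1.35 nm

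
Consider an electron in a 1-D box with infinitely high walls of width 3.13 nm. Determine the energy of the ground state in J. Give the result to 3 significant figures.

E_1 = 6.15×10^-21 J

For an infinite well E_n = n²h²/(8m_eL²), so E_1 = h²/(8m_eL²) = (6.626×10^-34)²/(8·9.109×10^-31·(3.13×10^-9 m)²) = 6.150×10^-21 J.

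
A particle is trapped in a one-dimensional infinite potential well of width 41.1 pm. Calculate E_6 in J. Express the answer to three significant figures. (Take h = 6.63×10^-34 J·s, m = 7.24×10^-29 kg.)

E_6 = 1.62×10^-17 J

For an infinite well E_n = n²h²/(8mL²), so E_1 = h²/(8mL²) = (6.63×10^-34)²/(8·7.24×10^-29·(4.11×10^-11 m)²) = 4.493×10^-19 J.
Then E_6 = 6²·E_1 = 36·4.493×10^-19 J = 1.62×10^-17 J.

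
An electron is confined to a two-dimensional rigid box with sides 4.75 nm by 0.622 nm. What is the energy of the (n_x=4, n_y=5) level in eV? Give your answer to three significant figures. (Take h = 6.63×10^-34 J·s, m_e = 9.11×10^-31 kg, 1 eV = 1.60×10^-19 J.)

E = 24.6 eV

For a 2D rectangular well E = (h²/8m_e)·Σ n_i²/L_i² = (6.63×10^-34)²/(8·9.11×10^-31) · [4²/(4.75 nm)² + 5²/(0.622 nm)²].
Evaluating gives E = 3.940×10^-18 J = 24.6 eV.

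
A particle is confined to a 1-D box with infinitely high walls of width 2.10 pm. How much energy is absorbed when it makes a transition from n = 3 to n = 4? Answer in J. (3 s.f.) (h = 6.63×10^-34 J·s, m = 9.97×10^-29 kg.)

|ΔE| = 8.75×10^-16 J

E_1 = h²/(8mL²) = 1.250×10^-16 J.
|ΔE| = |3² − 4²|·E_1 = 7·1.250×10^-16 J = 8.75×10^-16 J.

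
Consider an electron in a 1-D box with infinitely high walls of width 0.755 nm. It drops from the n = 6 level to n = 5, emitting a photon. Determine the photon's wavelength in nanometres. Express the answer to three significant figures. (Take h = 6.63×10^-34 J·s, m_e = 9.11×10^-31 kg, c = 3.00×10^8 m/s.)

λ = 171 nm

E_1 = h²/(8m_eL²) = 1.058×10^-19 J, so ΔE = (6² − 5²)E_1 = 1.164×10^-18 J.
λ = hc/ΔE = (6.63×10^-34·3.00×10^8)/1.164×10^-18 = 1.71×10^-7 m = 171 nm.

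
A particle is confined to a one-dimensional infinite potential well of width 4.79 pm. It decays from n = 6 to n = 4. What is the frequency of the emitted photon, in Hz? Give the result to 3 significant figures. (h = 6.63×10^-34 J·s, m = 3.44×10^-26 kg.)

E_1 = h²/(8mL²) = 6.962×10^-20 J and ΔE = (6² − 4²)E_1 = 1.392×10^-18 J.
f = ΔE/h = 1.392×10^-18/6.63×10^-34 = 2.10×10^15 Hz.

f = 2.10×10^15 Hz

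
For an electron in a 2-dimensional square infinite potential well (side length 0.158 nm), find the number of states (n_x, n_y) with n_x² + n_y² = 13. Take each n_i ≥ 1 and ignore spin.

The level has n_x² + n_y² = 13. The ordered positive-integer solutions are (2, 3), (3, 2).
That gives 2 states.

degeneracy = 2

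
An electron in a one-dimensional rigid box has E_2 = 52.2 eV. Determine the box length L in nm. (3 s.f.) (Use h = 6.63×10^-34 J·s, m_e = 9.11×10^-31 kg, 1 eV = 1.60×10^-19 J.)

L = 0.170 nm

From E_n = n²h²/(8m_eL²), L = n·h/√(8m_eE_n).
E_2 = 52.2 eV = 8.352×10^-18 J, so L = 2·6.63×10^-34/√(8·9.11×10^-31·8.352×10^-18) = 1.70×10^-10 m = 0.170 nm.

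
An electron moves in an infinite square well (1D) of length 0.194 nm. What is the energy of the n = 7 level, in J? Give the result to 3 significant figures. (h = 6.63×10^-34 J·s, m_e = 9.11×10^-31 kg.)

E_7 = 7.85×10^-17 J

For an infinite well E_n = n²h²/(8m_eL²), so E_1 = h²/(8m_eL²) = (6.63×10^-34)²/(8·9.11×10^-31·(1.94×10^-10 m)²) = 1.603×10^-18 J.
Then E_7 = 7²·E_1 = 49·1.603×10^-18 J = 7.85×10^-17 J.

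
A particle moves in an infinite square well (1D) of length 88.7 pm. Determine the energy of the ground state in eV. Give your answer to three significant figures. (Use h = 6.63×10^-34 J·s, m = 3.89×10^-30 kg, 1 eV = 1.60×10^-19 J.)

For an infinite well E_n = n²h²/(8mL²), so E_1 = h²/(8mL²) = (6.63×10^-34)²/(8·3.89×10^-30·(8.87×10^-11 m)²) = 1.795×10^-18 J.
Converting, E_1 = 1.795×10^-18 J / (1.60×10^-19 J/eV) = 11.2 eV.

E_1 = 11.2 eV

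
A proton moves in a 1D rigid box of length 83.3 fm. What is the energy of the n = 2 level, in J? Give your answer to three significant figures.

E_2 = 1.89×10^-14 J

For an infinite well E_n = n²h²/(8m_pL²), so E_1 = h²/(8m_pL²) = (6.626×10^-34)²/(8·1.673×10^-27·(8.33×10^-14 m)²) = 4.727×10^-15 J.
Then E_2 = 2²·E_1 = 4·4.727×10^-15 J = 1.89×10^-14 J.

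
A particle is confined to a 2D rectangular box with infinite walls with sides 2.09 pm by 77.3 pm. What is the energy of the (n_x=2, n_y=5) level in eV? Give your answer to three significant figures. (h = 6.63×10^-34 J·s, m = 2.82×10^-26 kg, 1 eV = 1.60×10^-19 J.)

For a 2D rectangular well E = (h²/8m)·Σ n_i²/L_i² = (6.63×10^-34)²/(8·2.82×10^-26) · [2²/(2.09 pm)² + 5²/(77.3 pm)²].
Evaluating gives E = 1.792×10^-18 J = 11.2 eV.

E = 11.2 eV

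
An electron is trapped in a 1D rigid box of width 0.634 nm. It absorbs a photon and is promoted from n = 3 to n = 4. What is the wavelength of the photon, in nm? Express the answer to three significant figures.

λ = 189 nm

E_1 = h²/(8m_eL²) = 1.499×10^-19 J, so ΔE = (4² − 3²)E_1 = 1.049×10^-18 J.
λ = hc/ΔE = (6.626×10^-34·2.998×10^8)/1.049×10^-18 = 1.89×10^-7 m = 189 nm.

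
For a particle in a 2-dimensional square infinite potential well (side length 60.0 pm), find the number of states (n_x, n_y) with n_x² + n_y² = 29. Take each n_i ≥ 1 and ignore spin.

degeneracy = 2

The level has n_x² + n_y² = 29. The ordered positive-integer solutions are (2, 5), (5, 2).
That gives 2 states.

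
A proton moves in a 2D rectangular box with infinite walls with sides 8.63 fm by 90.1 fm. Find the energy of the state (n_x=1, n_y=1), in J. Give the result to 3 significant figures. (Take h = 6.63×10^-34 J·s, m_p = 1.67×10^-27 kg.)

For a 2D rectangular well E = (h²/8m_p)·Σ n_i²/L_i² = (6.63×10^-34)²/(8·1.67×10^-27) · [1²/(8.63 fm)² + 1²/(90.1 fm)²].
Evaluating gives E = 4.46×10^-13 J.

E = 4.46×10^-13 J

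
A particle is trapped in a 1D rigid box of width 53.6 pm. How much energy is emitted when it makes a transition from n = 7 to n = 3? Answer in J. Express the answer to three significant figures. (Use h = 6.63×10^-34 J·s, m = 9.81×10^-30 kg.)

E_1 = h²/(8mL²) = 1.950×10^-18 J.
|ΔE| = |7² − 3²|·E_1 = 40·1.950×10^-18 J = 7.80×10^-17 J.

|ΔE| = 7.80×10^-17 J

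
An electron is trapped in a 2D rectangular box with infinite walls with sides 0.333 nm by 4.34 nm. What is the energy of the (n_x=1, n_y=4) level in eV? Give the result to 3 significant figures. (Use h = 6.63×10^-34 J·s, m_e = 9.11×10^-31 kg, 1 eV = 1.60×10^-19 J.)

For a 2D rectangular well E = (h²/8m_e)·Σ n_i²/L_i² = (6.63×10^-34)²/(8·9.11×10^-31) · [1²/(0.333 nm)² + 4²/(4.34 nm)²].
Evaluating gives E = 5.951×10^-19 J = 3.72 eV.

E = 3.72 eV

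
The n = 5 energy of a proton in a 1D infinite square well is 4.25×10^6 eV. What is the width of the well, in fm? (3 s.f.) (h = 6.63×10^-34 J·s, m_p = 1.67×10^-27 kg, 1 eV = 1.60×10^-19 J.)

From E_n = n²h²/(8m_pL²), L = n·h/√(8m_pE_n).
E_5 = 4.25×10^6 eV = 6.800×10^-13 J, so L = 5·6.63×10^-34/√(8·1.67×10^-27·6.800×10^-13) = 3.48×10^-14 m = 34.8 fm.

L = 34.8 fm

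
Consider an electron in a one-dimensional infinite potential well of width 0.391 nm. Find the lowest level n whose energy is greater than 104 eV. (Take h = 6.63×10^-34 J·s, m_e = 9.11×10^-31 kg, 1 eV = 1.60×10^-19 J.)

E_1 = h²/(8m_eL²) = 3.945×10^-19 J = 2.466 eV.
Need n² > 104/2.466 = 42.17, i.e. n > 6.494.
The smallest integer satisfying this is n = 7.

n = 7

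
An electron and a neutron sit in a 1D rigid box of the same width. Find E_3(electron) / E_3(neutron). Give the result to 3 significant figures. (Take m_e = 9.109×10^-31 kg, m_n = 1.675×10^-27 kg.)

E_n ∝ 1/m at fixed n and L, so the ratio is m_n/m_e = 1.675×10^-27/9.109×10^-31 = 1.84×10^3.

1.84×10^3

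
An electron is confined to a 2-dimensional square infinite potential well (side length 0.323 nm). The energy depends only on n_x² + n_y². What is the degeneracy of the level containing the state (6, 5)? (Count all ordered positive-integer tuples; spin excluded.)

degeneracy = 2

The level has n_x² + n_y² = 61. The ordered positive-integer solutions are (5, 6), (6, 5).
That gives 2 states.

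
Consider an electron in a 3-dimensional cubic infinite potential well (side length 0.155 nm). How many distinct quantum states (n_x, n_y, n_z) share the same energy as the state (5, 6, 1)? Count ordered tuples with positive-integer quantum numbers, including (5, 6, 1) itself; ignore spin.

The level has n_x² + n_y² + n_z² = 62. The ordered positive-integer solutions are (1, 5, 6), (1, 6, 5), (2, 3, 7), (2, 7, 3), (3, 2, 7), (3, 7, 2), (5, 1, 6), (5, 6, 1), (6, 1, 5), (6, 5, 1), (7, 2, 3), (7, 3, 2).
That gives 12 states.

degeneracy = 12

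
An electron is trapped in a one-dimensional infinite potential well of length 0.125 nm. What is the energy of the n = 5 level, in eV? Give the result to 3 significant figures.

For an infinite well E_n = n²h²/(8m_eL²), so E_1 = h²/(8m_eL²) = (6.626×10^-34)²/(8·9.109×10^-31·(1.25×10^-10 m)²) = 3.856×10^-18 J.
Then E_5 = 5²·E_1 = 25·3.856×10^-18 J = 9.640×10^-17 J.
Converting, E_5 = 9.640×10^-17 J / (1.602×10^-19 J/eV) = 602 eV.

E_5 = 602 eV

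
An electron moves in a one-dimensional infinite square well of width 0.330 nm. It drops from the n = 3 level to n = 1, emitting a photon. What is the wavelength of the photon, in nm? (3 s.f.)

λ = 44.9 nm

E_1 = h²/(8m_eL²) = 5.532×10^-19 J, so ΔE = (3² − 1²)E_1 = 4.426×10^-18 J.
λ = hc/ΔE = (6.626×10^-34·2.998×10^8)/4.426×10^-18 = 4.49×10^-8 m = 44.9 nm.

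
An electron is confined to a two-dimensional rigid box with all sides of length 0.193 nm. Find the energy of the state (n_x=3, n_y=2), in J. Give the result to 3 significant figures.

For a 2D rectangular well E = (h²/8m_e)·Σ n_i²/L_i² = (6.626×10^-34)²/(8·9.109×10^-31) · [3²/(0.193 nm)² + 2²/(0.193 nm)²].
Evaluating gives E = 2.10×10^-17 J.

E = 2.10×10^-17 J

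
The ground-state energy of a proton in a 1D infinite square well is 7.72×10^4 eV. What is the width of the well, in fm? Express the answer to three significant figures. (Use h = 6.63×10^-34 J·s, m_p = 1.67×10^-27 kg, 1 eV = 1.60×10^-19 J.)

L = 51.6 fm

From E_n = n²h²/(8m_pL²), L = n·h/√(8m_pE_n).
E_1 = 7.72×10^4 eV = 1.235×10^-14 J, so L = 1·6.63×10^-34/√(8·1.67×10^-27·1.235×10^-14) = 5.16×10^-14 m = 51.6 fm.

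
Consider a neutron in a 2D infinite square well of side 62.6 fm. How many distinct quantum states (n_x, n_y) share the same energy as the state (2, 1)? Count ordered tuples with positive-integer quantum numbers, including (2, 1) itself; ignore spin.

The level has n_x² + n_y² = 5. The ordered positive-integer solutions are (1, 2), (2, 1).
That gives 2 states.

degeneracy = 2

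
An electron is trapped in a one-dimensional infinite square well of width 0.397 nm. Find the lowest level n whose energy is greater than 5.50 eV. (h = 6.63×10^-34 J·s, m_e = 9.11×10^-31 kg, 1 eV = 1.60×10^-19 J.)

E_1 = h²/(8m_eL²) = 3.827×10^-19 J = 2.392 eV.
Need n² > 5.50/2.392 = 2.299, i.e. n > 1.516.
The smallest integer satisfying this is n = 2.

n = 2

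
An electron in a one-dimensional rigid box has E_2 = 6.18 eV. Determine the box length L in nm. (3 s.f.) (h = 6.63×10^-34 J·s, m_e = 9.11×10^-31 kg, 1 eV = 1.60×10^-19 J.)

L = 0.494 nm

From E_n = n²h²/(8m_eL²), L = n·h/√(8m_eE_n).
E_2 = 6.18 eV = 9.888×10^-19 J, so L = 2·6.63×10^-34/√(8·9.11×10^-31·9.888×10^-19) = 4.94×10^-10 m = 0.494 nm.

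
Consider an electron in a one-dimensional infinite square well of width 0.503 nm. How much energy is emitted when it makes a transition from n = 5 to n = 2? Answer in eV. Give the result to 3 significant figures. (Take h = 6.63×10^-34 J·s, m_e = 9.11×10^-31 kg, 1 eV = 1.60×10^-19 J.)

|ΔE| = 31.3 eV

E_1 = h²/(8m_eL²) = 2.384×10^-19 J.
|ΔE| = |5² − 2²|·E_1 = 21·2.384×10^-19 J = 5.006×10^-18 J = 31.3 eV.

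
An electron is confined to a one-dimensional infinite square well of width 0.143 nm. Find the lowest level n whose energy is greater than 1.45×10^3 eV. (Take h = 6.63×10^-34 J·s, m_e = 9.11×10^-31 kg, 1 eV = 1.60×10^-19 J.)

n = 9

E_1 = h²/(8m_eL²) = 2.949×10^-18 J = 18.43 eV.
Need n² > 1.45×10^3/18.43 = 78.68, i.e. n > 8.870.
The smallest integer satisfying this is n = 9.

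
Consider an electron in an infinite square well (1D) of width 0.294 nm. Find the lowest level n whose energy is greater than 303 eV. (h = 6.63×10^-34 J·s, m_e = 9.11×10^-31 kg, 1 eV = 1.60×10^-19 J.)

n = 9

E_1 = h²/(8m_eL²) = 6.978×10^-19 J = 4.361 eV.
Need n² > 303/4.361 = 69.48, i.e. n > 8.335.
The smallest integer satisfying this is n = 9.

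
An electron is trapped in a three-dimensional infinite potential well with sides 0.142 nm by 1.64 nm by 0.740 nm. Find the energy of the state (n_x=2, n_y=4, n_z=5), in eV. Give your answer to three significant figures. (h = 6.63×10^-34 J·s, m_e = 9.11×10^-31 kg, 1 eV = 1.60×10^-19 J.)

E = 94.2 eV

For a 3D rectangular well E = (h²/8m_e)·Σ n_i²/L_i² = (6.63×10^-34)²/(8·9.11×10^-31) · [2²/(0.142 nm)² + 4²/(1.64 nm)² + 5²/(0.740 nm)²].
Evaluating gives E = 1.508×10^-17 J = 94.2 eV.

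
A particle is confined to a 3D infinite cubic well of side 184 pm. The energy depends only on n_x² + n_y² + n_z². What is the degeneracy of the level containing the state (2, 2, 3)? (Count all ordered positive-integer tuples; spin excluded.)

degeneracy = 3

The level has n_x² + n_y² + n_z² = 17. The ordered positive-integer solutions are (2, 2, 3), (2, 3, 2), (3, 2, 2).
That gives 3 states.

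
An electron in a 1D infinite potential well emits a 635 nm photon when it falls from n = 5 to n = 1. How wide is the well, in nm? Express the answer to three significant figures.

The photon carries ΔE = hc/λ = 6.626×10^-34·2.998×10^8/6.35×10^-7 m = 3.128×10^-19 J.
Since ΔE = (5² − 1²)E_1, E_1 = 1.303×10^-20 J, and L = h/√(8m_eE_1) = 2.15×10^-9 m = 2.15 nm.

L = 2.15 nm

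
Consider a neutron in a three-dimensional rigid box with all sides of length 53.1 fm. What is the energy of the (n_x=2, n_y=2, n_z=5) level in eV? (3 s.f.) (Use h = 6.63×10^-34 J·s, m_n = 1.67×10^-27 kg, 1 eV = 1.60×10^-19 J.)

E = 2.41×10^6 eV

For a 3D rectangular well E = (h²/8m_n)·Σ n_i²/L_i² = (6.63×10^-34)²/(8·1.67×10^-27) · [2²/(53.1 fm)² + 2²/(53.1 fm)² + 5²/(53.1 fm)²].
Evaluating gives E = 3.851×10^-13 J = 2.41×10^6 eV.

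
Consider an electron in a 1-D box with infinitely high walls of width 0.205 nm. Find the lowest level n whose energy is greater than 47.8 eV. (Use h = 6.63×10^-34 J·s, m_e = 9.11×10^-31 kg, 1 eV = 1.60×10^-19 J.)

n = 3

E_1 = h²/(8m_eL²) = 1.435×10^-18 J = 8.969 eV.
Need n² > 47.8/8.969 = 5.329, i.e. n > 2.308.
The smallest integer satisfying this is n = 3.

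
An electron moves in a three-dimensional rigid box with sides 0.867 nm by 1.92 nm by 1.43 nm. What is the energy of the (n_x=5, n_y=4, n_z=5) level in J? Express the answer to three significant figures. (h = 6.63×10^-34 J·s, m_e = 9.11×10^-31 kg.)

E = 3.01×10^-18 J

For a 3D rectangular well E = (h²/8m_e)·Σ n_i²/L_i² = (6.63×10^-34)²/(8·9.11×10^-31) · [5²/(0.867 nm)² + 4²/(1.92 nm)² + 5²/(1.43 nm)²].
Evaluating gives E = 3.01×10^-18 J.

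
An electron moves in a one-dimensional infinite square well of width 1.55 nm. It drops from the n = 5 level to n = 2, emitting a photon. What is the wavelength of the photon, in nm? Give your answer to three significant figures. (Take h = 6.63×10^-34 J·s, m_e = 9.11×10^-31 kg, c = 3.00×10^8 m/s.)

E_1 = h²/(8m_eL²) = 2.510×10^-20 J, so ΔE = (5² − 2²)E_1 = 5.271×10^-19 J.
λ = hc/ΔE = (6.63×10^-34·3.00×10^8)/5.271×10^-19 = 3.77×10^-7 m = 377 nm.

λ = 377 nm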